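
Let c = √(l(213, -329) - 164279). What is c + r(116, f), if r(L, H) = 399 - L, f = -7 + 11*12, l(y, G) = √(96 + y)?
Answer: 283 + √(-164279 + √309) ≈ 283.0 + 405.29*I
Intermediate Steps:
f = 125 (f = -7 + 132 = 125)
c = √(-164279 + √309) (c = √(√(96 + 213) - 164279) = √(√309 - 164279) = √(-164279 + √309) ≈ 405.29*I)
c + r(116, f) = √(-164279 + √309) + (399 - 1*116) = √(-164279 + √309) + (399 - 116) = √(-164279 + √309) + 283 = 283 + √(-164279 + √309)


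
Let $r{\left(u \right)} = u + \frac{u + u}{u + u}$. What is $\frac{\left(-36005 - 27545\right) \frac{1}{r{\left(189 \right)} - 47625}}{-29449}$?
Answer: $- \frac{12710}{279382663} \approx -4.5493 \cdot 10^{-5}$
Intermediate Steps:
$r{\left(u \right)} = 1 + u$ ($r{\left(u \right)} = u + \frac{2 u}{2 u} = u + 2 u \frac{1}{2 u} = u + 1 = 1 + u$)
$\frac{\left(-36005 - 27545\right) \frac{1}{r{\left(189 \right)} - 47625}}{-29449} = \frac{\left(-36005 - 27545\right) \frac{1}{\left(1 + 189\right) - 47625}}{-29449} = - \frac{63550}{190 - 47625} \left(- \frac{1}{29449}\right) = - \frac{63550}{-47435} \left(- \frac{1}{29449}\right) = \left(-63550\right) \left(- \frac{1}{47435}\right) \left(- \frac{1}{29449}\right) = \frac{12710}{9487} \left(- \frac{1}{29449}\right) = - \frac{12710}{279382663}$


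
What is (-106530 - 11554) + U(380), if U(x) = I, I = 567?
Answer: -117517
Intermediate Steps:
U(x) = 567
(-106530 - 11554) + U(380) = (-106530 - 11554) + 567 = -118084 + 567 = -117517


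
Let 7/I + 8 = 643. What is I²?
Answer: 49/403225 ≈ 0.00012152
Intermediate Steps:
I = 7/635 (I = 7/(-8 + 643) = 7/635 ≈ 0.011024)
I² = (7/635)² = 49/403225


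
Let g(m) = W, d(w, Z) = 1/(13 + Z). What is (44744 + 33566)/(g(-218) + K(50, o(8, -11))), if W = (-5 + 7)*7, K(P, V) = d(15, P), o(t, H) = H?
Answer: 4933530/883 ≈ 5587.2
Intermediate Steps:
K(P, V) = 1/(13 + P)
W = 14 (W = 2*7 = 14)
g(m) = 14
(44744 + 33566)/(g(-218) + K(50, o(8, -11))) = (44744 + 33566)/(14 + 1/(13 + 50)) = 78310/(14 + 1/63) = 78310/(883/63) = 78310*(63/883) = 4933530/883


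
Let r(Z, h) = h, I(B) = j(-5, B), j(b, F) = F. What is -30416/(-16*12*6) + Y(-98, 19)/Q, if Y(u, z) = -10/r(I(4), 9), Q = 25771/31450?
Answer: 15491557/618504 ≈ 25.047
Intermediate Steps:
Q = 25771/31450 (Q = 25771*(1/31450) = 25771/31450 ≈ 0.81943)
I(B) = B
Y(u, z) = -10/9
-30416/(-16*12*6) + Y(-98, 19)/Q = -30416/(-16*12*6) - 10/(9*25771/31450) = -30416/((-192*6)) - 10/9*31450/25771 = -30416/(-1152) - 314500/231939 = -30416*(-1/1152) - 314500/231939 = 1901/72 - 314500/231939 = 15491557/618504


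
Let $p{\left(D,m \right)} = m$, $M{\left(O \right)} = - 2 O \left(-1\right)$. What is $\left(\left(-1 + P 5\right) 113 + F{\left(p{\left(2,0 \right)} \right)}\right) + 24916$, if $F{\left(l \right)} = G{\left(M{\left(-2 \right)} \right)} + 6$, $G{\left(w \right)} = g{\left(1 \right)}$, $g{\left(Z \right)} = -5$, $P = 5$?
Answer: $27629$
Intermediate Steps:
$M{\left(O \right)} = 2 O$
$G{\left(w \right)} = -5$
$F{\left(l \right)} = 1$ ($F{\left(l \right)} = -5 + 6 = 1$)
$\left(\left(-1 + P 5\right) 113 + F{\left(p{\left(2,0 \right)} \right)}\right) + 24916 = \left(\left(-1 + 5 \cdot 5\right) 113 + 1\right) + 24916 = \left(\left(-1 + 25\right) 113 + 1\right) + 24916 = \left(24 \cdot 113 + 1\right) + 24916 = \left(2712 + 1\right) + 24916 = 2713 + 24916 = 27629$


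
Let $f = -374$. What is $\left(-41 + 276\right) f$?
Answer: $-87890$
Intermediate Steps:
$\left(-41 + 276\right) f = \left(-41 + 276\right) \left(-374\right) = 235 \left(-374\right) = -87890$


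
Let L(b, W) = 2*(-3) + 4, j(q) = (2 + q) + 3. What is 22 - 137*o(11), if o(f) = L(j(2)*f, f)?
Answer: 296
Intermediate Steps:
j(q) = 5 + q
L(b, W) = -2 (L(b, W) = -6 + 4 = -2)
o(f) = -2
22 - 137*o(11) = 22 - 137*(-2) = 22 + 274 = 296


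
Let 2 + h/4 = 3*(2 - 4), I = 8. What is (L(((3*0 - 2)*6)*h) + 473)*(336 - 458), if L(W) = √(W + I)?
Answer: -57706 - 1708*√2 ≈ -60122.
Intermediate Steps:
h = -32 (h = -8 + 4*(3*(2 - 4)) = -8 + 4*(3*(-2)) = -8 + 4*(-6) = -8 - 24 = -32)
L(W) = √(8 + W) (L(W) = √(W + 8) = √(8 + W))
(L(((3*0 - 2)*6)*h) + 473)*(336 - 458) = (√(8 + ((3*0 - 2)*6)*(-32)) + 473)*(336 - 458) = (√(8 + ((0 - 2)*6)*(-32)) + 473)*(-122) = (√(8 - 2*6*(-32)) + 473)*(-122) = (√(8 - 12*(-32)) + 473)*(-122) = (√(8 + 384) + 473)*(-122) = (√392 + 473)*(-122) = (14*√2 + 473)*(-122) = (473 + 14*√2)*(-122) = -57706 - 1708*√2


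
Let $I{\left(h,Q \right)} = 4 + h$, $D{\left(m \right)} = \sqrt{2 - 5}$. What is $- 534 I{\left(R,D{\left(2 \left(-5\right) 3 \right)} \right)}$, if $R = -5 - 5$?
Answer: $3204$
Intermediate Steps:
$R = -10$ ($R = -5 - 5 = -10$)
$D{\left(m \right)} = i \sqrt{3}$ ($D{\left(m \right)} = \sqrt{-3} = i \sqrt{3}$)
$- 534 I{\left(R,D{\left(2 \left(-5\right) 3 \right)} \right)} = - 534 \left(4 - 10\right) = \left(-534\right) \left(-6\right) = 3204$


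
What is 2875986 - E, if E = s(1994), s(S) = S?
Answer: 2873992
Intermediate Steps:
E = 1994
2875986 - E = 2875986 - 1*1994 = 2875986 - 1994 = 2873992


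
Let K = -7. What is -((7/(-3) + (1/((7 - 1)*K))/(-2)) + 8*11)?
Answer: -2399/28 ≈ -85.679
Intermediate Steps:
-((7/(-3) + (1/((7 - 1)*K))/(-2)) + 8*11) = -((7/(-3) + (1/((7 - 1)*(-7)))/(-2)) + 8*11) = -((7*(-⅓) + (-⅐/6)*(-½)) + 88) = -((-7/3 + ((⅙)*(-⅐))*(-½)) + 88) = -((-7/3 - 1/42*(-½)) + 88) = -((-7/3 + 1/84) + 88) = -(-65/28 + 88) = -1*2399/28 = -2399/28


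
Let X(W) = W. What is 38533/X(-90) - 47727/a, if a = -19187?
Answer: -735037241/1726830 ≈ -425.66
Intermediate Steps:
38533/X(-90) - 47727/a = 38533/(-90) - 47727/(-19187) = 38533*(-1/90) - 47727*(-1/19187) = -38533/90 + 47727/19187 = -735037241/1726830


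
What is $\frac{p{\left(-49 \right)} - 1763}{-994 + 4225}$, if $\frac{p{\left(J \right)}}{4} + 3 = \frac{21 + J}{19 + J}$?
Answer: $- \frac{26569}{48465} \approx -0.54821$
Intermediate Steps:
$p{\left(J \right)} = -12 + \frac{4 \left(21 + J\right)}{19 + J}$ ($p{\left(J \right)} = -12 + 4 \frac{21 + J}{19 + J} = -12 + \frac{4 \left(21 + J\right)}{19 + J}$)
$\frac{p{\left(-49 \right)} - 1763}{-994 + 4225} = \frac{\frac{8 \left(-18 - -49\right)}{19 - 49} - 1763}{-994 + 4225} = \frac{\frac{8 \left(-18 + 49\right)}{-30} - 1763}{3231} = \left(8 \left(- \frac{1}{30}\right) 31 - 1763\right) \frac{1}{3231} = \left(- \frac{124}{15} - 1763\right) \frac{1}{3231} = \left(- \frac{26569}{15}\right) \frac{1}{3231} = - \frac{26569}{48465}$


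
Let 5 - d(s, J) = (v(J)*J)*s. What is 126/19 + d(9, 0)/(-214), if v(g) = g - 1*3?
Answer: 26869/4066 ≈ 6.6082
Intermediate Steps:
v(g) = -3 + g (v(g) = g - 3 = -3 + g)
d(s, J) = 5 - J*s*(-3 + J) (d(s, J) = 5 - (-3 + J)*J*s = 5 - J*(-3 + J)*s = 5 - J*s*(-3 + J))
126/19 + d(9, 0)/(-214) = 126/19 + (5 - 1*0*9*(-3 + 0))/(-214) = 126*(1/19) + (5 - 1*0*9*(-3))*(-1/214) = 126/19 + (5 + 0)*(-1/214) = 126/19 + 5*(-1/214) = 126/19 - 5/214 = 26869/4066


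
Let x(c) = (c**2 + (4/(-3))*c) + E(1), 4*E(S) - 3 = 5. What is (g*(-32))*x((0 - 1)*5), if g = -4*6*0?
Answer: 0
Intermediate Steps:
E(S) = 2 (E(S) = 3/4 + (1/4)*5 = 3/4 + 5/4 = 2)
x(c) = 2 + c**2 - 4*c/3 (x(c) = (c**2 + (4/(-3))*c) + 2 = (c**2 + (4*(-1/3))*c) + 2 = (c**2 - 4*c/3) + 2 = 2 + c**2 - 4*c/3)
g = 0 (g = -24*0 = 0)
(g*(-32))*x((0 - 1)*5) = (0*(-32))*(2 + ((0 - 1)*5)**2 - 4*(0 - 1)*5/3) = 0*(2 + (-1*5)**2 - (-4)*5/3) = 0*(2 + (-5)**2 - 4/3*(-5)) = 0*(2 + 25 + 20/3) = 0*(101/3) = 0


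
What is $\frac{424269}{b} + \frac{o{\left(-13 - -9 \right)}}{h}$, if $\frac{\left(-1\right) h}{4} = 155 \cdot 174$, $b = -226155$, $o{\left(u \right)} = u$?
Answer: $- \frac{152564117}{81325338} \approx -1.876$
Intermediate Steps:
$h = -107880$ ($h = - 4 \cdot 155 \cdot 174 = \left(-4\right) 26970 = -107880$)
$\frac{424269}{b} + \frac{o{\left(-13 - -9 \right)}}{h} = \frac{424269}{-226155} + \frac{-13 - -9}{-107880} = 424269 \left(- \frac{1}{226155}\right) + \left(-13 + 9\right) \left(- \frac{1}{107880}\right) = - \frac{141423}{75385} - - \frac{1}{26970} = - \frac{141423}{75385} + \frac{1}{26970} = - \frac{152564117}{81325338}$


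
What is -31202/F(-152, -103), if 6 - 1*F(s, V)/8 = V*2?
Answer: -15601/848 ≈ -18.397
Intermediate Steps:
F(s, V) = 48 - 16*V (F(s, V) = 48 - 8*V*2 = 48 - 16*V)
-31202/F(-152, -103) = -31202/(48 - 16*(-103)) = -31202/(48 + 1648) = -31202/1696 = -31202*1/1696 = -15601/848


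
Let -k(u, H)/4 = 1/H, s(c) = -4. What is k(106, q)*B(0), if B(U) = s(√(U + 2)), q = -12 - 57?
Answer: -16/69 ≈ -0.23188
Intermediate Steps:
q = -69
B(U) = -4
k(u, H) = -4/H
k(106, q)*B(0) = -4/(-69)*(-4) = -4*(-1/69)*(-4) = (4/69)*(-4) = -16/69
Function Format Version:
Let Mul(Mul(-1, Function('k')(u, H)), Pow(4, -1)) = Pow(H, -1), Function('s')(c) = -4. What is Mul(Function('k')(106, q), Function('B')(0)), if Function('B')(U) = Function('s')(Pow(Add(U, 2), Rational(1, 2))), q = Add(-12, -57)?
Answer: Rational(-16, 69) ≈ -0.23188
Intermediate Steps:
q = -69
Function('B')(U) = -4
Function('k')(u, H) = Mul(-4, Pow(H, -1))
Mul(Function('k')(106, q), Function('B')(0)) = Mul(Mul(-4, Pow(-69, -1)), -4) = Mul(Mul(-4, Rational(-1, 69)), -4) = Mul(Rational(4, 69), -4) = Rational(-16, 69)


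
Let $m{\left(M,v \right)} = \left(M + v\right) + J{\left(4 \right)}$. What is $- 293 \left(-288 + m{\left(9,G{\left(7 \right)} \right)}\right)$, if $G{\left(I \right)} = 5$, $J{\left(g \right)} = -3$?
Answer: $81161$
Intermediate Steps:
$m{\left(M,v \right)} = -3 + M + v$ ($m{\left(M,v \right)} = \left(M + v\right) - 3 = -3 + M + v$)
$- 293 \left(-288 + m{\left(9,G{\left(7 \right)} \right)}\right) = - 293 \left(-288 + \left(-3 + 9 + 5\right)\right) = - 293 \left(-288 + 11\right) = \left(-293\right) \left(-277\right) = 81161$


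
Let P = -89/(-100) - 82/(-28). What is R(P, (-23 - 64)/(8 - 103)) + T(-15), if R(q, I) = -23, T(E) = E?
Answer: -38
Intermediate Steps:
P = 2673/700 (P = -89*(-1/100) - 82*(-1/28) = 89/100 + 41/14 = 2673/700 ≈ 3.8186)
R(P, (-23 - 64)/(8 - 103)) + T(-15) = -23 - 15 = -38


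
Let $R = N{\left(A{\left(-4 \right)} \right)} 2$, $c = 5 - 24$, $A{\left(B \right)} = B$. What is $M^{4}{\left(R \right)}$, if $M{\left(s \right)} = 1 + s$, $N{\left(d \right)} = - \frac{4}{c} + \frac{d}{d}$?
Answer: $\frac{17850625}{130321} \approx 136.97$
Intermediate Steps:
$c = -19$ ($c = 5 - 24 = -19$)
$N{\left(d \right)} = \frac{23}{19}$ ($N{\left(d \right)} = - \frac{4}{-19} + \frac{d}{d} = \left(-4\right) \left(- \frac{1}{19}\right) + 1 = \frac{4}{19} + 1 = \frac{23}{19}$)
$R = \frac{46}{19}$ ($R = \frac{23}{19} \cdot 2 = \frac{46}{19} \approx 2.4211$)
$M^{4}{\left(R \right)} = \left(1 + \frac{46}{19}\right)^{4} = \left(\frac{65}{19}\right)^{4} = \frac{17850625}{130321}$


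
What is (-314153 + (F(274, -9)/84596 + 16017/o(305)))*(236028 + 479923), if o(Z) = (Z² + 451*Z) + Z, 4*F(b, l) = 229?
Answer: -17572354387976457151977/78127789840 ≈ -2.2492e+11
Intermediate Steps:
F(b, l) = 229/4 (F(b, l) = (¼)*229 = 229/4)
o(Z) = Z² + 452*Z
(-314153 + (F(274, -9)/84596 + 16017/o(305)))*(236028 + 479923) = (-314153 + ((229/4)/84596 + 16017/((305*(452 + 305)))))*(236028 + 479923) = (-314153 + ((229/4)*(1/84596) + 16017/((305*757))))*715951 = (-314153 + (229/338384 + 16017/230885))*715951 = (-314153 + 5472769193/78127789840)*715951 = -24544074088836327/78127789840*715951 = -17572354387976457151977/78127789840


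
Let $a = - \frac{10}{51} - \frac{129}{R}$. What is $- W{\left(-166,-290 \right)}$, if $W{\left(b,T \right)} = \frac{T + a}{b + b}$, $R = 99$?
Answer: $- \frac{163531}{186252} \approx -0.87801$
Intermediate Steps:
$a = - \frac{841}{561}$ ($a = - \frac{10}{51} - \frac{129}{99} = \left(-10\right) \frac{1}{51} - \frac{43}{33} = - \frac{10}{51} - \frac{43}{33} = - \frac{841}{561} \approx -1.4991$)
$W{\left(b,T \right)} = \frac{- \frac{841}{561} + T}{2 b}$ ($W{\left(b,T \right)} = \frac{T - \frac{841}{561}}{b + b} = \frac{- \frac{841}{561} + T}{2 b}$)
$- W{\left(-166,-290 \right)} = - \frac{-841 + 561 \left(-290\right)}{1122 \left(-166\right)} = - \frac{\left(-1\right) \left(-841 - 162690\right)}{1122 \cdot 166} = - \frac{\left(-1\right) \left(-163531\right)}{1122 \cdot 166} = \left(-1\right) \frac{163531}{186252} = - \frac{163531}{186252}$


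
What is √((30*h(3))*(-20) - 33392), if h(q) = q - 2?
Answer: 2*I*√8498 ≈ 184.37*I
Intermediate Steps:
h(q) = -2 + q
√((30*h(3))*(-20) - 33392) = √((30*(-2 + 3))*(-20) - 33392) = √((30*1)*(-20) - 33392) = √(30*(-20) - 33392) = √(-600 - 33392) = √(-33992) = 2*I*√8498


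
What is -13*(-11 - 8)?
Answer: 247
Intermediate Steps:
-13*(-11 - 8) = -13*(-19) = 247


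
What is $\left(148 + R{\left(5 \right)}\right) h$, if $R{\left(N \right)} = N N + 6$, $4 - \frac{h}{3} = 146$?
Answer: $-76254$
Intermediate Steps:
$h = -426$ ($h = 12 - 438 = -426$)
$R{\left(N \right)} = 6 + N^{2}$ ($R{\left(N \right)} = N^{2} + 6 = 6 + N^{2}$)
$\left(148 + R{\left(5 \right)}\right) h = \left(148 + \left(6 + 5^{2}\right)\right) \left(-426\right) = \left(148 + \left(6 + 25\right)\right) \left(-426\right) = \left(148 + 31\right) \left(-426\right) = 179 \left(-426\right) = -76254$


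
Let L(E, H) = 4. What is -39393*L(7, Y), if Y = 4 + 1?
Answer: -157572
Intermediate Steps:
Y = 5
-39393*L(7, Y) = -39393*4 = -157572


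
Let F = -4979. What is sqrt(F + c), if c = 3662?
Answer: I*sqrt(1317) ≈ 36.29*I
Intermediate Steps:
sqrt(F + c) = sqrt(-4979 + 3662) = sqrt(-1317) = I*sqrt(1317)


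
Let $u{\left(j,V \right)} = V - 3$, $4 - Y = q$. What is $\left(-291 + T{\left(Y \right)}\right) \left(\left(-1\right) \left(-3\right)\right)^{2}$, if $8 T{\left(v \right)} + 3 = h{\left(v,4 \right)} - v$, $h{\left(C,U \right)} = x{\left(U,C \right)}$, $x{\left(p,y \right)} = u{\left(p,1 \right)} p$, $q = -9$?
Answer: $-2646$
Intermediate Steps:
$Y = 13$ ($Y = 4 - -9 = 4 + 9 = 13$)
$u{\left(j,V \right)} = -3 + V$ ($u{\left(j,V \right)} = V - 3 = -3 + V$)
$x{\left(p,y \right)} = - 2 p$ ($x{\left(p,y \right)} = \left(-3 + 1\right) p = - 2 p$)
$h{\left(C,U \right)} = - 2 U$
$T{\left(v \right)} = - \frac{11}{8} - \frac{v}{8}$ ($T{\left(v \right)} = - \frac{3}{8} + \frac{\left(-2\right) 4 - v}{8} = - \frac{3}{8} + \frac{-8 - v}{8} = - \frac{3}{8} - \left(1 + \frac{v}{8}\right) = - \frac{11}{8} - \frac{v}{8}$)
$\left(-291 + T{\left(Y \right)}\right) \left(\left(-1\right) \left(-3\right)\right)^{2} = \left(-291 - 3\right) \left(\left(-1\right) \left(-3\right)\right)^{2} = \left(-291 - 3\right) 3^{2} = \left(-291 - 3\right) 9 = \left(-294\right) 9 = -2646$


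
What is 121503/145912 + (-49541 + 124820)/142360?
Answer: 1767579783/1298252020 ≈ 1.3615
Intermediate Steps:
121503/145912 + (-49541 + 124820)/142360 = 121503*(1/145912) + 75279*(1/142360) = 121503/145912 + 75279/142360 = 1767579783/1298252020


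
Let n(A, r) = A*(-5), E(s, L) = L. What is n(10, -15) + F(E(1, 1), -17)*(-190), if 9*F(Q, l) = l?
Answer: 2780/9 ≈ 308.89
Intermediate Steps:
n(A, r) = -5*A
F(Q, l) = l/9
n(10, -15) + F(E(1, 1), -17)*(-190) = -5*10 + ((⅑)*(-17))*(-190) = -50 - 17/9*(-190) = -50 + 3230/9 = 2780/9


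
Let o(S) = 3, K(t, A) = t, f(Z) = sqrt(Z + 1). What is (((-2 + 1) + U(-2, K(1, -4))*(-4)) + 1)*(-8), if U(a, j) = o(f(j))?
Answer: 96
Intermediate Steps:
f(Z) = sqrt(1 + Z)
U(a, j) = 3
(((-2 + 1) + U(-2, K(1, -4))*(-4)) + 1)*(-8) = (((-2 + 1) + 3*(-4)) + 1)*(-8) = ((-1 - 12) + 1)*(-8) = (-13 + 1)*(-8) = -12*(-8) = 96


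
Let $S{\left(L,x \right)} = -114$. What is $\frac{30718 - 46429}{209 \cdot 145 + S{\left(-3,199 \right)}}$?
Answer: $- \frac{15711}{30191} \approx -0.52039$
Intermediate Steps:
$\frac{30718 - 46429}{209 \cdot 145 + S{\left(-3,199 \right)}} = \frac{30718 - 46429}{209 \cdot 145 - 114} = - \frac{15711}{30305 - 114} = - \frac{15711}{30191}$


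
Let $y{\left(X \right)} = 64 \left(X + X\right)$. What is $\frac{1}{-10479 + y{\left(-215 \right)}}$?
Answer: $- \frac{1}{37999} \approx -2.6316 \cdot 10^{-5}$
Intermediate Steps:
$y{\left(X \right)} = 128 X$ ($y{\left(X \right)} = 64 \cdot 2 X = 128 X$)
$\frac{1}{-10479 + y{\left(-215 \right)}} = \frac{1}{-10479 + 128 \left(-215\right)} = \frac{1}{-10479 - 27520} = \frac{1}{-37999} = - \frac{1}{37999}$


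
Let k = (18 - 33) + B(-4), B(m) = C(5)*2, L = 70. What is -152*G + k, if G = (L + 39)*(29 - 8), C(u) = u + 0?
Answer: -347933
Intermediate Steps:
C(u) = u
B(m) = 10 (B(m) = 5*2 = 10)
G = 2289 (G = (70 + 39)*(29 - 8) = 109*21 = 2289)
k = -5 (k = (18 - 33) + 10 = -15 + 10 = -5)
-152*G + k = -152*2289 - 5 = -347928 - 5 = -347933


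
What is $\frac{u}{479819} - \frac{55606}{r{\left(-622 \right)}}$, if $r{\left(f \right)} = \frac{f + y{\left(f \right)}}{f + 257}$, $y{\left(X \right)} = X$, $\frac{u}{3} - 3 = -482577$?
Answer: $- \frac{4870149277889}{298447418} \approx -16318.0$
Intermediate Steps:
$u = -1447722$ ($u = 9 + 3 \left(-482577\right) = 9 - 1447731 = -1447722$)
$r{\left(f \right)} = \frac{2 f}{257 + f}$ ($r{\left(f \right)} = \frac{f + f}{f + 257} = \frac{2 f}{257 + f}$)
$\frac{u}{479819} - \frac{55606}{r{\left(-622 \right)}} = - \frac{1447722}{479819} - \frac{55606}{2 \left(-622\right) \frac{1}{257 - 622}} = \left(-1447722\right) \frac{1}{479819} - \frac{55606}{2 \left(-622\right) \frac{1}{-365}} = - \frac{1447722}{479819} - \frac{55606}{2 \left(-622\right) \left(- \frac{1}{365}\right)} = - \frac{1447722}{479819} - \frac{55606}{\frac{1244}{365}} = - \frac{1447722}{479819} - \frac{10148095}{622} = - \frac{4870149277889}{298447418}$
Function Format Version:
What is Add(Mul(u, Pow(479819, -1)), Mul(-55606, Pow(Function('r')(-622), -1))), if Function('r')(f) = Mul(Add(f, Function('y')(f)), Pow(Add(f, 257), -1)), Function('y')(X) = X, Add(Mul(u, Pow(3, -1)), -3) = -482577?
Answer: Rational(-4870149277889, 298447418) ≈ -16318.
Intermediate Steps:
u = -1447722 (u = Add(9, Mul(3, -482577)) = Add(9, -1447731) = -1447722)
Function('r')(f) = Mul(2, f, Pow(Add(257, f), -1)) (Function('r')(f) = Mul(Add(f, f), Pow(Add(f, 257), -1)) = Mul(Mul(2, f), Pow(Add(257, f), -1)) = Mul(2, f, Pow(Add(257, f), -1)))
Add(Mul(u, Pow(479819, -1)), Mul(-55606, Pow(Function('r')(-622), -1))) = Add(Mul(-1447722, Pow(479819, -1)), Mul(-55606, Pow(Mul(2, -622, Pow(Add(257, -622), -1)), -1))) = Add(Mul(-1447722, Rational(1, 479819)), Mul(-55606, Pow(Mul(2, -622, Pow(-365, -1)), -1))) = Add(Rational(-1447722, 479819), Mul(-55606, Pow(Mul(2, -622, Rational(-1, 365)), -1))) = Add(Rational(-1447722, 479819), Mul(-55606, Pow(Rational(1244, 365), -1))) = Add(Rational(-1447722, 479819), Mul(-55606, Rational(365, 1244))) = Add(Rational(-1447722, 479819), Rational(-10148095, 622)) = Rational(-4870149277889, 298447418)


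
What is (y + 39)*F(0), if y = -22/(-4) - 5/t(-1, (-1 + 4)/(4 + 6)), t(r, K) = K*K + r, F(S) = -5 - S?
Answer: -45495/182 ≈ -249.97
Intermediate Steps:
t(r, K) = r + K² (t(r, K) = K² + r = r + K²)
y = 2001/182 (y = -22/(-4) - 5/(-1 + ((-1 + 4)/(4 + 6))²) = -22*(-¼) - 5/(-1 + (3/10)²) = 11/2 - 5/(-1 + (3*(⅒))²) = 11/2 - 5/(-1 + (3/10)²) = 11/2 - 5/(-1 + 9/100) = 11/2 - 5/(-91/100) = 11/2 - 5*(-100/91) = 11/2 + 500/91 = 2001/182 ≈ 10.995)
(y + 39)*F(0) = (2001/182 + 39)*(-5 - 1*0) = 9099*(-5 + 0)/182 = (9099/182)*(-5) = -45495/182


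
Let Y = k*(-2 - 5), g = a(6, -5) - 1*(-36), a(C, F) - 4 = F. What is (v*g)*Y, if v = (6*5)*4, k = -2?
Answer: 58800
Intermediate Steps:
a(C, F) = 4 + F
g = 35 (g = (4 - 5) - 1*(-36) = -1 + 36 = 35)
v = 120 (v = 30*4 = 120)
Y = 14 (Y = -2*(-2 - 5) = -2*(-7) = 14)
(v*g)*Y = (120*35)*14 = 4200*14 = 58800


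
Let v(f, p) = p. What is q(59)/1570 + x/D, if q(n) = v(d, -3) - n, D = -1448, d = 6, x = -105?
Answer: 37537/1136680 ≈ 0.033023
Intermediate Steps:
q(n) = -3 - n
q(59)/1570 + x/D = (-3 - 1*59)/1570 - 105/(-1448) = (-3 - 59)*(1/1570) - 105*(-1/1448) = -62*1/1570 + 105/1448 = -31/785 + 105/1448 = 37537/1136680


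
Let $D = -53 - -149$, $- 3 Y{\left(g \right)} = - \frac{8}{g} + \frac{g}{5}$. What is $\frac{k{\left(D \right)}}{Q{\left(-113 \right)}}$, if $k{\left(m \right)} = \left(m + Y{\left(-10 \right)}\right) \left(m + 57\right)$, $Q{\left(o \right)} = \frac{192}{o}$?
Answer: $- \frac{1388883}{160} \approx -8680.5$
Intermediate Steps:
$Y{\left(g \right)} = - \frac{g}{15} + \frac{8}{3 g}$ ($Y{\left(g \right)} = - \frac{- \frac{8}{g} + \frac{g}{5}}{3} = - \frac{g}{15} + \frac{8}{3 g}$)
$D = 96$ ($D = -53 + 149 = 96$)
$k{\left(m \right)} = \left(57 + m\right) \left(\frac{2}{5} + m\right)$ ($k{\left(m \right)} = \left(m + \frac{40 - \left(-10\right)^{2}}{15 \left(-10\right)}\right) \left(m + 57\right) = \left(m + \frac{1}{15} \left(- \frac{1}{10}\right) \left(40 - 100\right)\right) \left(57 + m\right) = \left(m + \frac{1}{15} \left(- \frac{1}{10}\right) \left(-60\right)\right) \left(57 + m\right) = \left(m + \frac{2}{5}\right) \left(57 + m\right) = \left(\frac{2}{5} + m\right) \left(57 + m\right) = \left(57 + m\right) \left(\frac{2}{5} + m\right)$)
$\frac{k{\left(D \right)}}{Q{\left(-113 \right)}} = \frac{\frac{114}{5} + 96^{2} + \frac{287}{5} \cdot 96}{192 \frac{1}{-113}} = \frac{\frac{114}{5} + 9216 + \frac{27552}{5}}{192 \left(- \frac{1}{113}\right)} = \frac{73746}{5 \left(- \frac{192}{113}\right)} = \frac{73746}{5} \left(- \frac{113}{192}\right) = - \frac{1388883}{160}$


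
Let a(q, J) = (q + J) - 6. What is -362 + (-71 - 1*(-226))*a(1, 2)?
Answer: -827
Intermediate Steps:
a(q, J) = -6 + J + q (a(q, J) = (J + q) - 6 = -6 + J + q)
-362 + (-71 - 1*(-226))*a(1, 2) = -362 + (-71 - 1*(-226))*(-6 + 2 + 1) = -362 + (-71 + 226)*(-3) = -362 + 155*(-3) = -362 - 465 = -827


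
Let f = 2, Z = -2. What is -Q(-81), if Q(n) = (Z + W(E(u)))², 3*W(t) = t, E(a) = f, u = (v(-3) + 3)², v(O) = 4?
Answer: -16/9 ≈ -1.7778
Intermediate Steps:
u = 49 (u = (4 + 3)² = 7² = 49)
E(a) = 2
W(t) = t/3
Q(n) = 16/9 (Q(n) = (-2 + (⅓)*2)² = (-2 + ⅔)² = (-4/3)² = 16/9)
-Q(-81) = -1*16/9 = -16/9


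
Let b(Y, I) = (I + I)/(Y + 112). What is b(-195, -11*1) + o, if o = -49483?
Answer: -4107067/83 ≈ -49483.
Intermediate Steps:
b(Y, I) = 2*I/(112 + Y) (b(Y, I) = (2*I)/(112 + Y) = 2*I/(112 + Y))
b(-195, -11*1) + o = 2*(-11*1)/(112 - 195) - 49483 = 2*(-11)/(-83) - 49483 = 2*(-11)*(-1/83) - 49483 = 22/83 - 49483 = -4107067/83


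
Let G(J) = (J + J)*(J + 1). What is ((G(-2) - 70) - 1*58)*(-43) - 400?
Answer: 4932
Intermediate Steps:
G(J) = 2*J*(1 + J) (G(J) = (2*J)*(1 + J) = 2*J*(1 + J))
((G(-2) - 70) - 1*58)*(-43) - 400 = ((2*(-2)*(1 - 2) - 70) - 1*58)*(-43) - 400 = ((2*(-2)*(-1) - 70) - 58)*(-43) - 400 = ((4 - 70) - 58)*(-43) - 400 = (-66 - 58)*(-43) - 400 = -124*(-43) - 400 = 5332 - 400 = 4932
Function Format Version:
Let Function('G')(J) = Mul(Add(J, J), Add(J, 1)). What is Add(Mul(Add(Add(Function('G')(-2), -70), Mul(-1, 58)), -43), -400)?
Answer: 4932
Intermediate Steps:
Function('G')(J) = Mul(2, J, Add(1, J)) (Function('G')(J) = Mul(Mul(2, J), Add(1, J)) = Mul(2, J, Add(1, J)))
Add(Mul(Add(Add(Function('G')(-2), -70), Mul(-1, 58)), -43), -400) = Add(Mul(Add(Add(Mul(2, -2, Add(1, -2)), -70), Mul(-1, 58)), -43), -400) = Add(Mul(Add(Add(Mul(2, -2, -1), -70), -58), -43), -400) = Add(Mul(Add(Add(4, -70), -58), -43), -400) = Add(Mul(Add(-66, -58), -43), -400) = Add(Mul(-124, -43), -400) = Add(5332, -400) = 4932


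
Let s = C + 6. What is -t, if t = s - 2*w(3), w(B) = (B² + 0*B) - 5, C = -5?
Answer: 7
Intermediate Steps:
s = 1 (s = -5 + 6 = 1)
w(B) = -5 + B² (w(B) = (B² + 0) - 5 = B² - 5 = -5 + B²)
t = -7 (t = 1 - 2*(-5 + 3²) = 1 - 2*(-5 + 9) = 1 - 2*4 = 1 - 8 = -7)
-t = -1*(-7) = 7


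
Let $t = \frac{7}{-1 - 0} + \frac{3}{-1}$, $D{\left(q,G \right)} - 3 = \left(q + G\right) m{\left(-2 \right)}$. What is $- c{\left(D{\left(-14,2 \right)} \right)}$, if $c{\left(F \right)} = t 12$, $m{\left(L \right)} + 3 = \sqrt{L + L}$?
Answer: $120$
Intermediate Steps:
$m{\left(L \right)} = -3 + \sqrt{2} \sqrt{L}$ ($m{\left(L \right)} = -3 + \sqrt{L + L} = -3 + \sqrt{2 L} = -3 + \sqrt{2} \sqrt{L}$)
$D{\left(q,G \right)} = 3 + \left(-3 + 2 i\right) \left(G + q\right)$ ($D{\left(q,G \right)} = 3 + \left(q + G\right) \left(-3 + \sqrt{2} \sqrt{-2}\right) = 3 + \left(G + q\right) \left(-3 + \sqrt{2} i \sqrt{2}\right) = 3 + \left(G + q\right) \left(-3 + 2 i\right) = 3 + \left(-3 + 2 i\right) \left(G + q\right)$)
$t = -10$ ($t = \frac{7}{-1 + 0} + 3 \left(-1\right) = \frac{7}{-1} - 3 = 7 \left(-1\right) - 3 = -7 - 3 = -10$)
$c{\left(F \right)} = -120$ ($c{\left(F \right)} = \left(-10\right) 12 = -120$)
$- c{\left(D{\left(-14,2 \right)} \right)} = \left(-1\right) \left(-120\right) = 120$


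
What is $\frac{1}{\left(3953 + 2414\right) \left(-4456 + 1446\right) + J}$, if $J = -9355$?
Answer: $- \frac{1}{19174025} \approx -5.2154 \cdot 10^{-8}$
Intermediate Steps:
$\frac{1}{\left(3953 + 2414\right) \left(-4456 + 1446\right) + J} = \frac{1}{\left(3953 + 2414\right) \left(-4456 + 1446\right) - 9355} = \frac{1}{6367 \left(-3010\right) - 9355} = \frac{1}{-19164670 - 9355} = \frac{1}{-19174025} = - \frac{1}{19174025}$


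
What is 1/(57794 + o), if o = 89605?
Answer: 1/147399 ≈ 6.7843e-6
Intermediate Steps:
1/(57794 + o) = 1/(57794 + 89605) = 1/147399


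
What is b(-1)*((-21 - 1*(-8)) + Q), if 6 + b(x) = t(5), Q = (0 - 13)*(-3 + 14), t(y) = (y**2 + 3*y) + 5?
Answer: -6084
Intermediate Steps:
t(y) = 5 + y**2 + 3*y
Q = -143 (Q = -13*11 = -143)
b(x) = 39 (b(x) = -6 + (5 + 5**2 + 3*5) = -6 + (5 + 25 + 15) = -6 + 45 = 39)
b(-1)*((-21 - 1*(-8)) + Q) = 39*((-21 - 1*(-8)) - 143) = 39*((-21 + 8) - 143) = 39*(-13 - 143) = 39*(-156) = -6084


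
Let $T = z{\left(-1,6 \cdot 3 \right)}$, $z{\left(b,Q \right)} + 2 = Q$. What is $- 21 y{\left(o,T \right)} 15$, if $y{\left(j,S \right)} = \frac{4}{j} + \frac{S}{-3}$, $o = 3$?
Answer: $1260$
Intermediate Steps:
$z{\left(b,Q \right)} = -2 + Q$
$T = 16$ ($T = -2 + 6 \cdot 3 = -2 + 18 = 16$)
$y{\left(j,S \right)} = \frac{4}{j} - \frac{S}{3}$ ($y{\left(j,S \right)} = \frac{4}{j} + S \left(- \frac{1}{3}\right) = \frac{4}{j} - \frac{S}{3}$)
$- 21 y{\left(o,T \right)} 15 = - 21 \left(\frac{4}{3} - \frac{16}{3}\right) 15 = \left(-21\right) \left(-4\right) 15 = 84 \cdot 15 = 1260$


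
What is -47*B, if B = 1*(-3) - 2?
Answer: 235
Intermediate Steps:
B = -5 (B = -3 - 2 = -5)
-47*B = -47*(-5) = 235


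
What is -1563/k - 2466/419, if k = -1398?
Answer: -930857/195254 ≈ -4.7674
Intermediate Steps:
-1563/k - 2466/419 = -1563/(-1398) - 2466/419 = -1563*(-1/1398) - 2466*1/419 = 521/466 - 2466/419 = -930857/195254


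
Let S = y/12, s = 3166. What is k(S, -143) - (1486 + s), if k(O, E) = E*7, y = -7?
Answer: -5653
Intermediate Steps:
S = -7/12 ≈ -0.58333
k(O, E) = 7*E
k(S, -143) - (1486 + s) = 7*(-143) - (1486 + 3166) = -1001 - 1*4652 = -1001 - 4652 = -5653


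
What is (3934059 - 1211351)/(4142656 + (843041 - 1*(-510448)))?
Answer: 2722708/5496145 ≈ 0.49539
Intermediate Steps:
(3934059 - 1211351)/(4142656 + (843041 - 1*(-510448))) = 2722708/(4142656 + (843041 + 510448)) = 2722708/(4142656 + 1353489) = 2722708/5496145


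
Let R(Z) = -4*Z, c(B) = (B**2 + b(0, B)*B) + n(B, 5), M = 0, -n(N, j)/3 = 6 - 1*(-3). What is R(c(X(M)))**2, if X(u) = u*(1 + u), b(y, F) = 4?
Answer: 11664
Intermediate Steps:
n(N, j) = -27 (n(N, j) = -3*(6 - 1*(-3)) = -3*(6 + 3) = -3*9 = -27)
c(B) = -27 + B**2 + 4*B (c(B) = (B**2 + 4*B) - 27 = -27 + B**2 + 4*B)
R(c(X(M)))**2 = (-4*(-27 + (0*(1 + 0))**2 + 4*(0*(1 + 0))))**2 = (-4*(-27 + (0*1)**2 + 4*(0*1)))**2 = (-4*(-27 + 0**2 + 4*0))**2 = (-4*(-27 + 0 + 0))**2 = (-4*(-27))**2 = 108**2 = 11664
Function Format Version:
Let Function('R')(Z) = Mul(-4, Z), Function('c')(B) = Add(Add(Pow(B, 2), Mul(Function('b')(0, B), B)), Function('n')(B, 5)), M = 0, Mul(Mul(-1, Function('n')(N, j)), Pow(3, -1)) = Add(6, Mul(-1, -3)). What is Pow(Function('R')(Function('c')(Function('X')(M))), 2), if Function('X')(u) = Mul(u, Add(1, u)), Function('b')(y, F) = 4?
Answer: 11664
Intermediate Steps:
Function('n')(N, j) = -27 (Function('n')(N, j) = Mul(-3, Add(6, Mul(-1, -3))) = Mul(-3, Add(6, 3)) = Mul(-3, 9) = -27)
Function('c')(B) = Add(-27, Pow(B, 2), Mul(4, B)) (Function('c')(B) = Add(Add(Pow(B, 2), Mul(4, B)), -27) = Add(-27, Pow(B, 2), Mul(4, B)))
Pow(Function('R')(Function('c')(Function('X')(M))), 2) = Pow(Mul(-4, Add(-27, Pow(Mul(0, Add(1, 0)), 2), Mul(4, Mul(0, Add(1, 0))))), 2) = Pow(Mul(-4, Add(-27, Pow(Mul(0, 1), 2), Mul(4, Mul(0, 1)))), 2) = Pow(Mul(-4, Add(-27, Pow(0, 2), Mul(4, 0))), 2) = Pow(Mul(-4, Add(-27, 0, 0)), 2) = Pow(Mul(-4, -27), 2) = Pow(108, 2) = 11664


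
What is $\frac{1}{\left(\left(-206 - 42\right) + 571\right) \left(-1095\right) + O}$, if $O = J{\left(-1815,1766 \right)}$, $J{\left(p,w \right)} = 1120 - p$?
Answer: $- \frac{1}{350750} \approx -2.851 \cdot 10^{-6}$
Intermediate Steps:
$O = 2935$ ($O = 1120 - -1815 = 1120 + 1815 = 2935$)
$\frac{1}{\left(\left(-206 - 42\right) + 571\right) \left(-1095\right) + O} = \frac{1}{\left(\left(-206 - 42\right) + 571\right) \left(-1095\right) + 2935} = \frac{1}{\left(-248 + 571\right) \left(-1095\right) + 2935} = \frac{1}{323 \left(-1095\right) + 2935} = \frac{1}{-353685 + 2935} = \frac{1}{-350750} = - \frac{1}{350750}$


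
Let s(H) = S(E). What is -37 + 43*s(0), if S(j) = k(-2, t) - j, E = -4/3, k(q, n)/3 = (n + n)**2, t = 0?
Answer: 61/3 ≈ 20.333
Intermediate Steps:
k(q, n) = 12*n**2 (k(q, n) = 3*(n + n)**2 = 3*(2*n)**2 = 3*(4*n**2) = 12*n**2)
E = -4/3 (E = -4*1/3 = -4/3 ≈ -1.3333)
S(j) = -j (S(j) = 12*0**2 - j = 12*0 - j = 0 - j = -j)
s(H) = 4/3 (s(H) = -1*(-4/3) = 4/3)
-37 + 43*s(0) = -37 + 43*(4/3) = -37 + 172/3 = 61/3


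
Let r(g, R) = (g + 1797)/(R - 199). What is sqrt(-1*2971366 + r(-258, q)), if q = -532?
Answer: I*sqrt(1587783232135)/731 ≈ 1723.8*I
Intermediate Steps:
r(g, R) = (1797 + g)/(-199 + R)
sqrt(-1*2971366 + r(-258, q)) = sqrt(-1*2971366 + (1797 - 258)/(-199 - 532)) = sqrt(-2971366 + 1539/(-731)) = sqrt(-2971366 - 1/731*1539) = sqrt(-2971366 - 1539/731) = sqrt(-2172070085/731) = I*sqrt(1587783232135)/731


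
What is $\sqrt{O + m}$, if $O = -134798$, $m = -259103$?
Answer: $i \sqrt{393901} \approx 627.62 i$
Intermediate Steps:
$\sqrt{O + m} = \sqrt{-134798 - 259103} = \sqrt{-393901} = i \sqrt{393901}$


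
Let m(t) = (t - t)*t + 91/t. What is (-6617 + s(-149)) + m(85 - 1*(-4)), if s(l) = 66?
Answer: -582948/89 ≈ -6550.0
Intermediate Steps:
m(t) = 91/t (m(t) = 0*t + 91/t = 0 + 91/t = 91/t)
(-6617 + s(-149)) + m(85 - 1*(-4)) = (-6617 + 66) + 91/(85 - 1*(-4)) = -6551 + 91/(85 + 4) = -6551 + 91/89 = -582948/89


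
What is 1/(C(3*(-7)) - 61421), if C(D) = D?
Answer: -1/61442 ≈ -1.6276e-5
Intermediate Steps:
1/(C(3*(-7)) - 61421) = 1/(3*(-7) - 61421) = 1/(-21 - 61421) = 1/(-61442) = -1/61442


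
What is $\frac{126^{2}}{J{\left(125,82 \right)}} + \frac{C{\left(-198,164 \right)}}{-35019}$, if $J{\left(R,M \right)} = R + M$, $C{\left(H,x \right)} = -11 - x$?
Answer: $\frac{61777541}{805437} \approx 76.701$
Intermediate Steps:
$J{\left(R,M \right)} = M + R$
$\frac{126^{2}}{J{\left(125,82 \right)}} + \frac{C{\left(-198,164 \right)}}{-35019} = \frac{126^{2}}{82 + 125} + \frac{-11 - 164}{-35019} = \frac{15876}{207} + \left(-11 - 164\right) \left(- \frac{1}{35019}\right) = 15876 \cdot \frac{1}{207} - - \frac{175}{35019} = \frac{1764}{23} + \frac{175}{35019} = \frac{61777541}{805437}$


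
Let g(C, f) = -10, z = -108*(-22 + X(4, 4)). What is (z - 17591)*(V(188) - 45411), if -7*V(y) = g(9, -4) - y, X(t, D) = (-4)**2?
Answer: 5382435297/7 ≈ 7.6892e+8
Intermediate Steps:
X(t, D) = 16
z = 648 (z = -108*(-22 + 16) = -108*(-6) = 648)
V(y) = 10/7 + y/7 (V(y) = -(-10 - y)/7 = 10/7 + y/7)
(z - 17591)*(V(188) - 45411) = (648 - 17591)*((10/7 + (1/7)*188) - 45411) = -16943*((10/7 + 188/7) - 45411) = -16943*(198/7 - 45411) = -16943*(-317679/7) = 5382435297/7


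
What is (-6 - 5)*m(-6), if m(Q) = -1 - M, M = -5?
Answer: -44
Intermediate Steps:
m(Q) = 4 (m(Q) = -1 - 1*(-5) = -1 + 5 = 4)
(-6 - 5)*m(-6) = (-6 - 5)*4 = -11*4 = -44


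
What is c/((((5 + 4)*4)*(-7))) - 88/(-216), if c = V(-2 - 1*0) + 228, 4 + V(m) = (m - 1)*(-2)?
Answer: -191/378 ≈ -0.50529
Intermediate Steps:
V(m) = -2 - 2*m (V(m) = -4 + (m - 1)*(-2) = -4 + (-1 + m)*(-2) = -4 + (2 - 2*m) = -2 - 2*m)
c = 230 (c = (-2 - 2*(-2 - 1*0)) + 228 = (-2 - 2*(-2 + 0)) + 228 = (-2 - 2*(-2)) + 228 = (-2 + 4) + 228 = 2 + 228 = 230)
c/((((5 + 4)*4)*(-7))) - 88/(-216) = 230/((((5 + 4)*4)*(-7))) - 88/(-216) = 230/(((9*4)*(-7))) - 88*(-1/216) = 230/((36*(-7))) + 11/27 = 230/(-252) + 11/27 = 230*(-1/252) + 11/27 = -115/126 + 11/27 = -191/378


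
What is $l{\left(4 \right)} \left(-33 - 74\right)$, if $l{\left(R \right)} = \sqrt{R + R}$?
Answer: $- 214 \sqrt{2} \approx -302.64$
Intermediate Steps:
$l{\left(R \right)} = \sqrt{2} \sqrt{R}$ ($l{\left(R \right)} = \sqrt{2 R} = \sqrt{2} \sqrt{R}$)
$l{\left(4 \right)} \left(-33 - 74\right) = \sqrt{2} \sqrt{4} \left(-33 - 74\right) = \sqrt{2} \cdot 2 \left(-107\right) = 2 \sqrt{2} \left(-107\right) = - 214 \sqrt{2}$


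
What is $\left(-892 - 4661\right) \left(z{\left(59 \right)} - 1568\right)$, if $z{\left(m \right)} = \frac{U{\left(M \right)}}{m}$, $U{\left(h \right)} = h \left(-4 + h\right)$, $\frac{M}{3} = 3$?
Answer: $\frac{513469251}{59} \approx 8.7029 \cdot 10^{6}$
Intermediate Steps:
$M = 9$ ($M = 3 \cdot 3 = 9$)
$z{\left(m \right)} = \frac{45}{m}$ ($z{\left(m \right)} = \frac{9 \left(-4 + 9\right)}{m} = \frac{9 \cdot 5}{m} = \frac{45}{m}$)
$\left(-892 - 4661\right) \left(z{\left(59 \right)} - 1568\right) = \left(-892 - 4661\right) \left(\frac{45}{59} - 1568\right) = - 5553 \left(45 \cdot \frac{1}{59} - 1568\right) = - 5553 \left(\frac{45}{59} - 1568\right) = \left(-5553\right) \left(- \frac{92467}{59}\right) = \frac{513469251}{59}$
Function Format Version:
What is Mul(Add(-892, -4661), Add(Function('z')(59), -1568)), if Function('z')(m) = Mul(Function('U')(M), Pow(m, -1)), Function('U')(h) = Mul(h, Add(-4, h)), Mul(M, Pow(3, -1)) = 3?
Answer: Rational(513469251, 59) ≈ 8.7029e+6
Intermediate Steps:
M = 9 (M = Mul(3, 3) = 9)
Function('z')(m) = Mul(45, Pow(m, -1)) (Function('z')(m) = Mul(Mul(9, Add(-4, 9)), Pow(m, -1)) = Mul(Mul(9, 5), Pow(m, -1)) = Mul(45, Pow(m, -1)))
Mul(Add(-892, -4661), Add(Function('z')(59), -1568)) = Mul(Add(-892, -4661), Add(Mul(45, Pow(59, -1)), -1568)) = Mul(-5553, Add(Mul(45, Rational(1, 59)), -1568)) = Mul(-5553, Add(Rational(45, 59), -1568)) = Mul(-5553, Rational(-92467, 59)) = Rational(513469251, 59)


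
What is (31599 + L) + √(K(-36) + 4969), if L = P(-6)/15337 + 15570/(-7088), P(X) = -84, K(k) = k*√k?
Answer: 245346102033/7764904 + √(4969 - 216*I) ≈ 31667.0 - 1.5317*I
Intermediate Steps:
K(k) = k^(3/2)
L = -17099463/7764904 (L = -84/15337 + 15570/(-7088) = -84*1/15337 + 15570*(-1/7088) = -12/2191 - 7785/3544 = -17099463/7764904 ≈ -2.2021)
(31599 + L) + √(K(-36) + 4969) = (31599 - 17099463/7764904) + √((-36)^(3/2) + 4969) = 245346102033/7764904 + √(-216*I + 4969) = 245346102033/7764904 + √(4969 - 216*I)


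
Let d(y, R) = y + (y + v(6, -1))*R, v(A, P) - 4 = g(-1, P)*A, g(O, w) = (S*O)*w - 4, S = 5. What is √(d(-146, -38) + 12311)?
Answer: √17333 ≈ 131.65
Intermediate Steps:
g(O, w) = -4 + 5*O*w (g(O, w) = (5*O)*w - 4 = 5*O*w - 4 = -4 + 5*O*w)
v(A, P) = 4 + A*(-4 - 5*P) (v(A, P) = 4 + (-4 + 5*(-1)*P)*A = 4 + (-4 - 5*P)*A = 4 + A*(-4 - 5*P))
d(y, R) = y + R*(10 + y) (d(y, R) = y + (y + (4 - 1*6*(4 + 5*(-1))))*R = y + (y + (4 - 1*6*(4 - 5)))*R = y + (y + (4 - 1*6*(-1)))*R = y + (y + (4 + 6))*R = y + (y + 10)*R = y + (10 + y)*R = y + R*(10 + y))
√(d(-146, -38) + 12311) = √((-146 + 10*(-38) - 38*(-146)) + 12311) = √((-146 - 380 + 5548) + 12311) = √(5022 + 12311) = √17333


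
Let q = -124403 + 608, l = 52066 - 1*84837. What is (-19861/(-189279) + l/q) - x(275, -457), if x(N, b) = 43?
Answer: -110989508779/2603532645 ≈ -42.630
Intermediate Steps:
l = -32771 (l = 52066 - 84837 = -32771)
q = -123795
(-19861/(-189279) + l/q) - x(275, -457) = (-19861/(-189279) - 32771/(-123795)) - 1*43 = (-19861*(-1/189279) - 32771*(-1/123795)) - 43 = (19861/189279 + 32771/123795) - 43 = 962394956/2603532645 - 43 = -110989508779/2603532645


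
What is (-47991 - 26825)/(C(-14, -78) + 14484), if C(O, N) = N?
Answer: -5344/1029 ≈ -5.1934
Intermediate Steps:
(-47991 - 26825)/(C(-14, -78) + 14484) = (-47991 - 26825)/(-78 + 14484) = -74816/14406 = -74816*1/14406 = -5344/1029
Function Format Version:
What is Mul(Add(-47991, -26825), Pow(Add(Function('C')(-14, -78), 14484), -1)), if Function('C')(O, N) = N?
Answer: Rational(-5344, 1029) ≈ -5.1934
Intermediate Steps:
Mul(Add(-47991, -26825), Pow(Add(Function('C')(-14, -78), 14484), -1)) = Mul(Add(-47991, -26825), Pow(Add(-78, 14484), -1)) = Mul(-74816, Pow(14406, -1)) = Mul(-74816, Rational(1, 14406)) = Rational(-5344, 1029)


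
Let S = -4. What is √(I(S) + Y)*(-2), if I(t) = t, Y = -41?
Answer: -6*I*√5 ≈ -13.416*I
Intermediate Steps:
√(I(S) + Y)*(-2) = √(-4 - 41)*(-2) = √(-45)*(-2) = (3*I*√5)*(-2) = -6*I*√5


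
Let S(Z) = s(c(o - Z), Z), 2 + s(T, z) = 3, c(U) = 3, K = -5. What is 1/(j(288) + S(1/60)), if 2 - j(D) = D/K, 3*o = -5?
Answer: 5/303 ≈ 0.016502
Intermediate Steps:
o = -5/3 (o = (1/3)*(-5) = -5/3 ≈ -1.6667)
j(D) = 2 + D/5 (j(D) = 2 - D/(-5) = 2 - D*(-1)/5 = 2 - (-1)*D/5 = 2 + D/5)
s(T, z) = 1 (s(T, z) = -2 + 3 = 1)
S(Z) = 1
1/(j(288) + S(1/60)) = 1/((2 + (1/5)*288) + 1) = 1/((2 + 288/5) + 1) = 1/(298/5 + 1) = 1/(303/5) = 5/303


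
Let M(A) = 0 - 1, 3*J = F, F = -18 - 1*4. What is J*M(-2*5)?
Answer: 22/3 ≈ 7.3333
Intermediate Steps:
F = -22 (F = -18 - 4 = -22)
J = -22/3 (J = (⅓)*(-22) = -22/3 ≈ -7.3333)
M(A) = -1
J*M(-2*5) = -22/3*(-1) = 22/3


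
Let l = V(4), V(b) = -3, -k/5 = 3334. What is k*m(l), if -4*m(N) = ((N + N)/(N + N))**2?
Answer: 8335/2 ≈ 4167.5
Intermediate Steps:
k = -16670 (k = -5*3334 = -16670)
l = -3
m(N) = -1/4 (m(N) = -((N + N)/(N + N))**2/4 = -((2*N)/((2*N)))**2/4 = -((2*N)*(1/(2*N)))**2/4 = -1/4*1**2 = -1/4*1 = -1/4)
k*m(l) = -16670*(-1/4) = 8335/2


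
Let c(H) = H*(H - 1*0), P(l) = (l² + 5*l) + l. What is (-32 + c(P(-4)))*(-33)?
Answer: -1056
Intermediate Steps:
P(l) = l² + 6*l
c(H) = H² (c(H) = H*(H + 0) = H*H = H²)
(-32 + c(P(-4)))*(-33) = (-32 + (-4*(6 - 4))²)*(-33) = (-32 + (-4*2)²)*(-33) = (-32 + (-8)²)*(-33) = (-32 + 64)*(-33) = 32*(-33) = -1056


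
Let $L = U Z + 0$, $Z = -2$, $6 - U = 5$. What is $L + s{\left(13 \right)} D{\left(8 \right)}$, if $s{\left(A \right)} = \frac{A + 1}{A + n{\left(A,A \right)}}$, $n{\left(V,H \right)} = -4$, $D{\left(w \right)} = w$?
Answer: $\frac{94}{9} \approx 10.444$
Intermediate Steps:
$U = 1$ ($U = 6 - 5 = 1$)
$s{\left(A \right)} = \frac{1 + A}{-4 + A}$ ($s{\left(A \right)} = \frac{A + 1}{A - 4} = \frac{1 + A}{-4 + A}$)
$L = -2$ ($L = 1 \left(-2\right) + 0 = -2 + 0 = -2$)
$L + s{\left(13 \right)} D{\left(8 \right)} = -2 + \frac{1 + 13}{-4 + 13} \cdot 8 = -2 + \frac{1}{9} \cdot 14 \cdot 8 = -2 + \frac{14}{9} \cdot 8 = -2 + \frac{112}{9} = \frac{94}{9}$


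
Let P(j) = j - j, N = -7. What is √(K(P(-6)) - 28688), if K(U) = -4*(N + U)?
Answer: 2*I*√7165 ≈ 169.29*I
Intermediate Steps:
P(j) = 0
K(U) = 28 - 4*U (K(U) = -4*(-7 + U) = 28 - 4*U)
√(K(P(-6)) - 28688) = √((28 - 4*0) - 28688) = √((28 + 0) - 28688) = √(28 - 28688) = √(-28660) = 2*I*√7165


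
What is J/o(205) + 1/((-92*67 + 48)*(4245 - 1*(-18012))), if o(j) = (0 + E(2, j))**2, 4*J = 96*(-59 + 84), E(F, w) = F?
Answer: 20418571799/136123812 ≈ 150.00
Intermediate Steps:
J = 600 (J = (96*(-59 + 84))/4 = (96*25)/4 = (1/4)*2400 = 600)
o(j) = 4 (o(j) = (0 + 2)**2 = 2**2 = 4)
J/o(205) + 1/((-92*67 + 48)*(4245 - 1*(-18012))) = 600/4 + 1/((-92*67 + 48)*(4245 - 1*(-18012))) = 600*(1/4) + 1/((-6164 + 48)*(4245 + 18012)) = 150 + 1/(-6116*22257) = 150 - 1/6116*1/22257 = 150 - 1/136123812 = 20418571799/136123812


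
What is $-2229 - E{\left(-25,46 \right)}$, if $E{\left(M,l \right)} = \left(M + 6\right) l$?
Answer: $-1355$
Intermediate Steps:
$E{\left(M,l \right)} = l \left(6 + M\right)$ ($E{\left(M,l \right)} = \left(6 + M\right) l = l \left(6 + M\right)$)
$-2229 - E{\left(-25,46 \right)} = -2229 - 46 \left(6 - 25\right) = -2229 - 46 \left(-19\right) = -2229 - -874 = -2229 + 874 = -1355$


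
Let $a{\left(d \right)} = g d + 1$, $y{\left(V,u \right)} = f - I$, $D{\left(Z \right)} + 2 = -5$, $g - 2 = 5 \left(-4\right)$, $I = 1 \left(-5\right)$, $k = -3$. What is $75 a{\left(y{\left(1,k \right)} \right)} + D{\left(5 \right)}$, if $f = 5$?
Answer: $-13432$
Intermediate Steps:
$I = -5$
$g = -18$ ($g = 2 + 5 \left(-4\right) = 2 - 20 = -18$)
$D{\left(Z \right)} = -7$ ($D{\left(Z \right)} = -2 - 5 = -7$)
$y{\left(V,u \right)} = 10$ ($y{\left(V,u \right)} = 5 - -5 = 5 + 5 = 10$)
$a{\left(d \right)} = 1 - 18 d$ ($a{\left(d \right)} = - 18 d + 1 = 1 - 18 d$)
$75 a{\left(y{\left(1,k \right)} \right)} + D{\left(5 \right)} = 75 \left(1 - 180\right) - 7 = 75 \left(-179\right) - 7 = -13425 - 7 = -13432$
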